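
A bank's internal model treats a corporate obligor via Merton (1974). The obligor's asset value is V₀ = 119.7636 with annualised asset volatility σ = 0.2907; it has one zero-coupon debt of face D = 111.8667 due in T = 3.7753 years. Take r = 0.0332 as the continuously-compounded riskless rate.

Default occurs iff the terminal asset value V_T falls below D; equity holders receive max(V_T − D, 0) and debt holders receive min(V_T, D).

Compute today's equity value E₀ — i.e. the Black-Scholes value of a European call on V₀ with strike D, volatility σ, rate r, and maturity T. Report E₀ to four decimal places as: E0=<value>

E0=36.1966

d₁ = [ln(V₀/D) + (r + σ²/2)T] / (σ√T)
   = [ln(119.7636/111.8667) + (0.0332 + 0.5·0.2907²)·3.7753] / (0.2907·√3.7753)
   = [0.068212 + 0.284859] / 0.564834 = 0.625087
d₂ = d₁ − σ√T = 0.625087 − 0.564834 = 0.060253
N(d₁) = 0.734043,  N(d₂) = 0.524023,  e^(−rT) = 0.882197
E₀ = V₀·N(d₁) − D·e^(−rT)·N(d₂)
   = 119.7636·0.734043 − 111.8667·0.882197·0.524023 = 36.196615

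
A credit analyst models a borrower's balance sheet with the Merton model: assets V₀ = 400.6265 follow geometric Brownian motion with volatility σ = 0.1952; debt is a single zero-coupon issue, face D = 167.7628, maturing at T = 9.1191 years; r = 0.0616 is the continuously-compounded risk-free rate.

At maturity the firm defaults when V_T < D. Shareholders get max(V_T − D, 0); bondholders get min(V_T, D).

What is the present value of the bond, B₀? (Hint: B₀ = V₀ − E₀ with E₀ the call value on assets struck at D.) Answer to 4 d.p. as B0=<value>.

B0=95.3845

d₁ = [ln(V₀/D) + (r + σ²/2)T] / (σ√T)
   = [ln(400.6265/167.7628) + (0.0616 + 0.5·0.1952²)·9.1191] / (0.1952·√9.1191)
   = [0.870478 + 0.735469] / 0.589462 = 2.724430
d₂ = d₁ − σ√T = 2.724430 − 0.589462 = 2.134968
N(d₁) = 0.996779,  N(d₂) = 0.983618,  e^(−rT) = 0.570218
E₀ = V₀·N(d₁) − D·e^(−rT)·N(d₂)
   = 400.6265·0.996779 − 167.7628·0.570218·0.983618 = 305.241971
B₀ = V₀ − E₀ = 400.6265 − 305.241971 = 95.384529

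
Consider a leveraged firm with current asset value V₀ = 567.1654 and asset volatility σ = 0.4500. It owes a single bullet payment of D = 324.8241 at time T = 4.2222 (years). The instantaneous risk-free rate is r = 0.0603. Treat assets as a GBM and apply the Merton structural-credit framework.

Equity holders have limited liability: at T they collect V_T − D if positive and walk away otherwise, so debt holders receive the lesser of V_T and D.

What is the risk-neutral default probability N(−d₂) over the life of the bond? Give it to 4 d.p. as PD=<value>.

PD=0.3388

d₁ = [ln(V₀/D) + (r + σ²/2)T] / (σ√T)
   = [ln(567.1654/324.8241) + (0.0603 + 0.5·0.4500²)·4.2222] / (0.4500·√4.2222)
   = [0.557367 + 0.682096] / 0.924660 = 1.340454
d₂ = d₁ − σ√T = 1.340454 − 0.924660 = 0.415794
risk-neutral PD = N(−d₂) = N(-0.415794) = 0.338780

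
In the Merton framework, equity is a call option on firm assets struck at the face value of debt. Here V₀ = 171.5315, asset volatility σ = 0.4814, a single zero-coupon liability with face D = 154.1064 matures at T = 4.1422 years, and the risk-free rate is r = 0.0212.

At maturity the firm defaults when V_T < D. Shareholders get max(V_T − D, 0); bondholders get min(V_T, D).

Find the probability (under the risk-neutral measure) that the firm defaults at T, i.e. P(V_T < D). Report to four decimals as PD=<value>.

d₁ = [ln(V₀/D) + (r + σ²/2)T] / (σ√T)
   = [ln(171.5315/154.1064) + (0.0212 + 0.5·0.4814²)·4.1422] / (0.4814·√4.1422)
   = [0.107124 + 0.567784] / 0.979764 = 0.688847
d₂ = d₁ − σ√T = 0.688847 − 0.979764 = -0.290918
risk-neutral PD = N(−d₂) = N(0.290918) = 0.614443

PD=0.6144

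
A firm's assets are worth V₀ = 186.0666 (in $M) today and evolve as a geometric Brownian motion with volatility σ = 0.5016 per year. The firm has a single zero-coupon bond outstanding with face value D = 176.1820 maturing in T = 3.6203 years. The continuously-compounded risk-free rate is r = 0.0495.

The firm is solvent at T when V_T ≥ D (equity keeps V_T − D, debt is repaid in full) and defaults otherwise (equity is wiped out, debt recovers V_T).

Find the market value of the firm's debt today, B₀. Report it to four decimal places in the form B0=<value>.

B0=103.8587

d₁ = [ln(V₀/D) + (r + σ²/2)T] / (σ√T)
   = [ln(186.0666/176.1820) + (0.0495 + 0.5·0.5016²)·3.6203] / (0.5016·√3.6203)
   = [0.054587 + 0.634643] / 0.954399 = 0.722162
d₂ = d₁ − σ√T = 0.722162 − 0.954399 = -0.232237
N(d₁) = 0.764903,  N(d₂) = 0.408177,  e^(−rT) = 0.835935
E₀ = V₀·N(d₁) − D·e^(−rT)·N(d₂)
   = 186.0666·0.764903 − 176.1820·0.835935·0.408177 = 82.207866
B₀ = V₀ − E₀ = 186.0666 − 82.207866 = 103.858734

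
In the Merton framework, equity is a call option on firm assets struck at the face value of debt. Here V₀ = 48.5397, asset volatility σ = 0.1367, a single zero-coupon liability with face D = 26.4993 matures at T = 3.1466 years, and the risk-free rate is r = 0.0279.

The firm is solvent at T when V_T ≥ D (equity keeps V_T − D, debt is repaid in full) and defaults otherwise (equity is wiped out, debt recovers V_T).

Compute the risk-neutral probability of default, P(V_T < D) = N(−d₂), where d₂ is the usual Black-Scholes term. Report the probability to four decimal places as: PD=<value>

PD=0.0031

d₁ = [ln(V₀/D) + (r + σ²/2)T] / (σ√T)
   = [ln(48.5397/26.4993) + (0.0279 + 0.5·0.1367²)·3.1466] / (0.1367·√3.1466)
   = [0.605264 + 0.117190] / 0.242487 = 2.979346
d₂ = d₁ − σ√T = 2.979346 − 0.242487 = 2.736858
risk-neutral PD = N(−d₂) = N(-2.736858) = 0.003101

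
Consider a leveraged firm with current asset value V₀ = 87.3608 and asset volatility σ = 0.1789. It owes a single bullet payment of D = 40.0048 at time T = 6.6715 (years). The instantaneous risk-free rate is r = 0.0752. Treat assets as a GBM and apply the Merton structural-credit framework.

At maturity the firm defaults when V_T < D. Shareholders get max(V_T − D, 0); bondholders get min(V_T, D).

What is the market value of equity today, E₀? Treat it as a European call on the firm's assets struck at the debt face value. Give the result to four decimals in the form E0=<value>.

E0=63.1549

d₁ = [ln(V₀/D) + (r + σ²/2)T] / (σ√T)
   = [ln(87.3608/40.0048) + (0.0752 + 0.5·0.1789²)·6.6715] / (0.1789·√6.6715)
   = [0.781047 + 0.608458] / 0.462085 = 3.007033
d₂ = d₁ − σ√T = 3.007033 − 0.462085 = 2.544947
N(d₁) = 0.998681,  N(d₂) = 0.994535,  e^(−rT) = 0.605502
E₀ = V₀·N(d₁) − D·e^(−rT)·N(d₂)
   = 87.3608·0.998681 − 40.0048·0.605502·0.994535 = 63.154937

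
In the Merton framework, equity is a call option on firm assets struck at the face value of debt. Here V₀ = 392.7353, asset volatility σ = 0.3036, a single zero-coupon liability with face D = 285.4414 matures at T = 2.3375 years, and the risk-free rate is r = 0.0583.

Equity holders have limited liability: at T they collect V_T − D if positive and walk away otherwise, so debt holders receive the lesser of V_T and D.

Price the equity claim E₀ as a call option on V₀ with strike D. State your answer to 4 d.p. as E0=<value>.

d₁ = [ln(V₀/D) + (r + σ²/2)T] / (σ√T)
   = [ln(392.7353/285.4414) + (0.0583 + 0.5·0.3036²)·2.3375] / (0.3036·√2.3375)
   = [0.319099 + 0.244003] / 0.464171 = 1.213137
d₂ = d₁ − σ√T = 1.213137 − 0.464171 = 0.748967
N(d₁) = 0.887461,  N(d₂) = 0.773061,  e^(−rT) = 0.872602
E₀ = V₀·N(d₁) − D·e^(−rT)·N(d₂)
   = 392.7353·0.887461 − 285.4414·0.872602·0.773061 = 155.985889

E0=155.9859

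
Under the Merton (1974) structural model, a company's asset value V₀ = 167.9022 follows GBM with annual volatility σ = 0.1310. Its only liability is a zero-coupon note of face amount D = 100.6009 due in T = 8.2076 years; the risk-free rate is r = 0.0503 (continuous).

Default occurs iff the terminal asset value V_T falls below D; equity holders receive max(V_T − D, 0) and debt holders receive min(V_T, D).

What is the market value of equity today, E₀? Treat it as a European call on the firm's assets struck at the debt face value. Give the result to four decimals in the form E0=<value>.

d₁ = [ln(V₀/D) + (r + σ²/2)T] / (σ√T)
   = [ln(167.9022/100.6009) + (0.0503 + 0.5·0.1310²)·8.2076] / (0.1310·√8.2076)
   = [0.512220 + 0.483268] / 0.375301 = 2.652508
d₂ = d₁ − σ√T = 2.652508 − 0.375301 = 2.277207
N(d₁) = 0.996005,  N(d₂) = 0.988613,  e^(−rT) = 0.661767
E₀ = V₀·N(d₁) − D·e^(−rT)·N(d₂)
   = 167.9022·0.996005 − 100.6009·0.661767·0.988613 = 101.415219

E0=101.4152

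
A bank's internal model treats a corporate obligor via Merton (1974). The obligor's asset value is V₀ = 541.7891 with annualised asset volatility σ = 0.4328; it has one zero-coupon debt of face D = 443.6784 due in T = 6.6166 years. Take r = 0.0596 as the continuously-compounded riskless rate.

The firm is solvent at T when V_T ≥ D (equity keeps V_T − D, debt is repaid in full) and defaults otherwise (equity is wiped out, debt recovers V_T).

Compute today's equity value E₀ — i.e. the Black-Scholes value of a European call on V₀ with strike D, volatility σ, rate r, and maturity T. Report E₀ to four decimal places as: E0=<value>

E0=320.3316

d₁ = [ln(V₀/D) + (r + σ²/2)T] / (σ√T)
   = [ln(541.7891/443.6784) + (0.0596 + 0.5·0.4328²)·6.6166] / (0.4328·√6.6166)
   = [0.199777 + 1.014046] / 1.113281 = 1.090312
d₂ = d₁ − σ√T = 1.090312 − 1.113281 = -0.022969
N(d₁) = 0.862212,  N(d₂) = 0.490838,  e^(−rT) = 0.674119
E₀ = V₀·N(d₁) − D·e^(−rT)·N(d₂)
   = 541.7891·0.862212 − 443.6784·0.674119·0.490838 = 320.331623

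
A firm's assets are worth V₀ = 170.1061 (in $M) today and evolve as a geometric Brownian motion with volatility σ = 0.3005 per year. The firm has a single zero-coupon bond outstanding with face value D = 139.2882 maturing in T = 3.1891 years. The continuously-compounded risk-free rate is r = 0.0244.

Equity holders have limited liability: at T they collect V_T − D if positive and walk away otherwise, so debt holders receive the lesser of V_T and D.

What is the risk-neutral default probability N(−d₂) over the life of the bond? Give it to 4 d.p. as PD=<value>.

d₁ = [ln(V₀/D) + (r + σ²/2)T] / (σ√T)
   = [ln(170.1061/139.2882) + (0.0244 + 0.5·0.3005²)·3.1891] / (0.3005·√3.1891)
   = [0.199877 + 0.221802] / 0.536634 = 0.785785
d₂ = d₁ − σ√T = 0.785785 − 0.536634 = 0.249151
risk-neutral PD = N(−d₂) = N(-0.249151) = 0.401622

PD=0.4016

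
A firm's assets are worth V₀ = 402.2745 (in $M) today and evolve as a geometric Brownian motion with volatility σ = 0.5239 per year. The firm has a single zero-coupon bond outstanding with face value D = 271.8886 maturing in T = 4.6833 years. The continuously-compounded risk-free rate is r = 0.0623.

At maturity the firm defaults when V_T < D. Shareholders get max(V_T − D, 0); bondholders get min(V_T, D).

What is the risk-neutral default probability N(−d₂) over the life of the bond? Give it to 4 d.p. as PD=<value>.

PD=0.4856

d₁ = [ln(V₀/D) + (r + σ²/2)T] / (σ√T)
   = [ln(402.2745/271.8886) + (0.0623 + 0.5·0.5239²)·4.6833] / (0.5239·√4.6833)
   = [0.391742 + 0.934485] / 1.133769 = 1.169751
d₂ = d₁ − σ√T = 1.169751 − 1.133769 = 0.035983
risk-neutral PD = N(−d₂) = N(-0.035983) = 0.485648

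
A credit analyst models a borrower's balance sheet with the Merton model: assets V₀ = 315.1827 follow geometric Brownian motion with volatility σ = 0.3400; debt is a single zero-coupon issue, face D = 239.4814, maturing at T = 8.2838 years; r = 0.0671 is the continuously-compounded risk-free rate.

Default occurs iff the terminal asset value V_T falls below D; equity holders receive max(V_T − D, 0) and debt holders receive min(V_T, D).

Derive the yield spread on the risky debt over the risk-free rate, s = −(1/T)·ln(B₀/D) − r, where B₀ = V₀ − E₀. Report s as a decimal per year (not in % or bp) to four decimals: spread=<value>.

spread=0.0199

d₁ = [ln(V₀/D) + (r + σ²/2)T] / (σ√T)
   = [ln(315.1827/239.4814) + (0.0671 + 0.5·0.3400²)·8.2838] / (0.3400·√8.2838)
   = [0.274677 + 1.034647] / 0.978574 = 1.337991
d₂ = d₁ − σ√T = 1.337991 − 0.978574 = 0.359417
N(d₁) = 0.909550,  N(d₂) = 0.640358,  e^(−rT) = 0.573589
E₀ = V₀·N(d₁) − D·e^(−rT)·N(d₂)
   = 315.1827·0.909550 − 239.4814·0.573589·0.640358 = 198.712473
B₀ = V₀ − E₀ = 315.1827 − 198.712473 = 116.470227
spread = −(1/T)·ln(B₀/D) − r = −(1/8.2838)·ln(116.470227/239.4814) − 0.0671 = 0.01991804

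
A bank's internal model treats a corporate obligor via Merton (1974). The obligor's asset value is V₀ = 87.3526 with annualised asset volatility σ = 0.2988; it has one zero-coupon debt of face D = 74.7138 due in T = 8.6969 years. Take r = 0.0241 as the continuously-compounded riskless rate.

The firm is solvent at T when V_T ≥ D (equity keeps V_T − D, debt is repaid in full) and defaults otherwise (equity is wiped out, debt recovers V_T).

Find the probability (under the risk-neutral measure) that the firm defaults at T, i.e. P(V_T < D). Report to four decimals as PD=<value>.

PD=0.5101

d₁ = [ln(V₀/D) + (r + σ²/2)T] / (σ√T)
   = [ln(87.3526/74.7138) + (0.0241 + 0.5·0.2988²)·8.6969] / (0.2988·√8.6969)
   = [0.156288 + 0.597831] / 0.881176 = 0.855810
d₂ = d₁ − σ√T = 0.855810 − 0.881176 = -0.025367
risk-neutral PD = N(−d₂) = N(0.025367) = 0.510119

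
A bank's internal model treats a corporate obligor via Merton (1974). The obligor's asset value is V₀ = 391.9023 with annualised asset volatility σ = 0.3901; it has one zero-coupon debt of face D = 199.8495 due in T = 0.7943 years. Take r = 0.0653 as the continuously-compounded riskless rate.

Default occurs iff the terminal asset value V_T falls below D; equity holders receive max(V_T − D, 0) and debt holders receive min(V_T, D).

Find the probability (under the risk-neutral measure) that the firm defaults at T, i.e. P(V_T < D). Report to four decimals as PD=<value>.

PD=0.0279

d₁ = [ln(V₀/D) + (r + σ²/2)T] / (σ√T)
   = [ln(391.9023/199.8495) + (0.0653 + 0.5·0.3901²)·0.7943] / (0.3901·√0.7943)
   = [0.673448 + 0.112305] / 0.347671 = 2.260050
d₂ = d₁ − σ√T = 2.260050 − 0.347671 = 1.912379
risk-neutral PD = N(−d₂) = N(-1.912379) = 0.027914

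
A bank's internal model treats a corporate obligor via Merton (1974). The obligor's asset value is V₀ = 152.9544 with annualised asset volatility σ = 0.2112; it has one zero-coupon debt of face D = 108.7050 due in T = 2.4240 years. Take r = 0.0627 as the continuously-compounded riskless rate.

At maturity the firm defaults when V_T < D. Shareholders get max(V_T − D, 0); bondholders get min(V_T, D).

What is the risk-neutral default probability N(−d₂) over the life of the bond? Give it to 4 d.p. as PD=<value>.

d₁ = [ln(V₀/D) + (r + σ²/2)T] / (σ√T)
   = [ln(152.9544/108.7050) + (0.0627 + 0.5·0.2112²)·2.4240] / (0.2112·√2.4240)
   = [0.341502 + 0.206047] / 0.328822 = 1.665185
d₂ = d₁ − σ√T = 1.665185 − 0.328822 = 1.336363
risk-neutral PD = N(−d₂) = N(-1.336363) = 0.090715

PD=0.0907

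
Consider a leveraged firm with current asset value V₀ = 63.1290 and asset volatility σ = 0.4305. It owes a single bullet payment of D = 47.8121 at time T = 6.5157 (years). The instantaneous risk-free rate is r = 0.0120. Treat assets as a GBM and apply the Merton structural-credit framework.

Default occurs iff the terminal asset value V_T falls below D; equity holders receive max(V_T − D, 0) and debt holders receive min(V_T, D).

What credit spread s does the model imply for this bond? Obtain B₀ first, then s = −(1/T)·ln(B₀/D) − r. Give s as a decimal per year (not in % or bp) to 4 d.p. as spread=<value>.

spread=0.0583

d₁ = [ln(V₀/D) + (r + σ²/2)T] / (σ√T)
   = [ln(63.1290/47.8121) + (0.0120 + 0.5·0.4305²)·6.5157] / (0.4305·√6.5157)
   = [0.277902 + 0.681967] / 1.098889 = 0.873490
d₂ = d₁ − σ√T = 0.873490 − 1.098889 = -0.225399
N(d₁) = 0.808802,  N(d₂) = 0.410835,  e^(−rT) = 0.924790
E₀ = V₀·N(d₁) − D·e^(−rT)·N(d₂)
   = 63.1290·0.808802 − 47.8121·0.924790·0.410835 = 32.893332
B₀ = V₀ − E₀ = 63.1290 − 32.893332 = 30.235668
spread = −(1/T)·ln(B₀/D) − r = −(1/6.5157)·ln(30.235668/47.8121) − 0.0120 = 0.05833112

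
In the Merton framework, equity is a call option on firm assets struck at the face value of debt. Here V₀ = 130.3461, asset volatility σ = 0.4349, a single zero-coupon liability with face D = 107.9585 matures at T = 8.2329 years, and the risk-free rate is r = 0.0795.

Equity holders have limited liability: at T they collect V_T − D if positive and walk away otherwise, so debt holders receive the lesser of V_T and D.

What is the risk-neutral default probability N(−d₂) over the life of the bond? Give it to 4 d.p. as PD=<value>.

d₁ = [ln(V₀/D) + (r + σ²/2)T] / (σ√T)
   = [ln(130.3461/107.9585) + (0.0795 + 0.5·0.4349²)·8.2329] / (0.4349·√8.2329)
   = [0.188446 + 1.433093] / 1.247860 = 1.299456
d₂ = d₁ − σ√T = 1.299456 − 1.247860 = 0.051596
risk-neutral PD = N(−d₂) = N(-0.051596) = 0.479425

PD=0.4794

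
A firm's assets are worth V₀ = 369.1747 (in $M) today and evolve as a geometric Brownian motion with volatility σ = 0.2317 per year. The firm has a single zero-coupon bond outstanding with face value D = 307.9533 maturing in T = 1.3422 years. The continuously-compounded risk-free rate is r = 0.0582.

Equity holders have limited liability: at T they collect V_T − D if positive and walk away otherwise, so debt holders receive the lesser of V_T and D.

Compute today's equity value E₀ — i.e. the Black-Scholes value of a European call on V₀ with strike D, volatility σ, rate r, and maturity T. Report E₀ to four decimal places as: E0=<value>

E0=92.0450

d₁ = [ln(V₀/D) + (r + σ²/2)T] / (σ√T)
   = [ln(369.1747/307.9533) + (0.0582 + 0.5·0.2317²)·1.3422] / (0.2317·√1.3422)
   = [0.181322 + 0.114144] / 0.268432 = 1.100709
d₂ = d₁ − σ√T = 1.100709 − 0.268432 = 0.832277
N(d₁) = 0.864488,  N(d₂) = 0.797374,  e^(−rT) = 0.924857
E₀ = V₀·N(d₁) − D·e^(−rT)·N(d₂)
   = 369.1747·0.864488 − 307.9533·0.924857·0.797374 = 92.045009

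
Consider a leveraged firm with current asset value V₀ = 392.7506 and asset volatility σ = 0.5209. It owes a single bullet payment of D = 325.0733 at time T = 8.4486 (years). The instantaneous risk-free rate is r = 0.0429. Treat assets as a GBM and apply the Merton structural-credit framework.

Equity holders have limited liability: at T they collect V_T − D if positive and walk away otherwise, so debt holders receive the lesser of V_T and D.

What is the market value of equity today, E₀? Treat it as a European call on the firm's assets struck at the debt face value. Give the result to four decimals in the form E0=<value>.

E0=262.7077

d₁ = [ln(V₀/D) + (r + σ²/2)T] / (σ√T)
   = [ln(392.7506/325.0733) + (0.0429 + 0.5·0.5209²)·8.4486] / (0.5209·√8.4486)
   = [0.189124 + 1.508653] / 1.514073 = 1.121331
d₂ = d₁ − σ√T = 1.121331 − 1.514073 = -0.392741
N(d₁) = 0.868927,  N(d₂) = 0.347255,  e^(−rT) = 0.695973
E₀ = V₀·N(d₁) − D·e^(−rT)·N(d₂)
   = 392.7506·0.868927 − 325.0733·0.695973·0.347255 = 262.707668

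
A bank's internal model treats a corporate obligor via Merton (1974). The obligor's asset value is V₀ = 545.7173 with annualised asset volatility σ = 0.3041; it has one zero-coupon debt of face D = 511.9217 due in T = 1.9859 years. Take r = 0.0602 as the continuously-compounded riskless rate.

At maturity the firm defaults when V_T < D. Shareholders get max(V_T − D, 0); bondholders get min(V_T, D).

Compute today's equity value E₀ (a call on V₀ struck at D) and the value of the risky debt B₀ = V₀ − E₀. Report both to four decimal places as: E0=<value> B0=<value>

E0=138.0841 B0=407.6332

d₁ = [ln(V₀/D) + (r + σ²/2)T] / (σ√T)
   = [ln(545.7173/511.9217) + (0.0602 + 0.5·0.3041²)·1.9859] / (0.3041·√1.9859)
   = [0.063929 + 0.211376] / 0.428544 = 0.642421
d₂ = d₁ − σ√T = 0.642421 − 0.428544 = 0.213877
N(d₁) = 0.739700,  N(d₂) = 0.584679,  e^(−rT) = 0.887319
E₀ = V₀·N(d₁) − D·e^(−rT)·N(d₂)
   = 545.7173·0.739700 − 511.9217·0.887319·0.584679 = 138.084079
B₀ = V₀ − E₀ = 545.7173 − 138.084079 = 407.633221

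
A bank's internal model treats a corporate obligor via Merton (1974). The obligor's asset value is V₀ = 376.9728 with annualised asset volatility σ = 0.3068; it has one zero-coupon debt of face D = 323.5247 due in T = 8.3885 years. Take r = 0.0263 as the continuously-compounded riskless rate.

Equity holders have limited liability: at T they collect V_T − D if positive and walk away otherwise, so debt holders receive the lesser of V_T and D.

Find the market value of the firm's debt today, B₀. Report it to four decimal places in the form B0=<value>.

B0=200.2479

d₁ = [ln(V₀/D) + (r + σ²/2)T] / (σ√T)
   = [ln(376.9728/323.5247) + (0.0263 + 0.5·0.3068²)·8.3885] / (0.3068·√8.3885)
   = [0.152898 + 0.615407] / 0.888582 = 0.864641
d₂ = d₁ − σ√T = 0.864641 − 0.888582 = -0.023941
N(d₁) = 0.806382,  N(d₂) = 0.490450,  e^(−rT) = 0.802023
E₀ = V₀·N(d₁) − D·e^(−rT)·N(d₂)
   = 376.9728·0.806382 − 323.5247·0.802023·0.490450 = 176.724946
B₀ = V₀ − E₀ = 376.9728 − 176.724946 = 200.247854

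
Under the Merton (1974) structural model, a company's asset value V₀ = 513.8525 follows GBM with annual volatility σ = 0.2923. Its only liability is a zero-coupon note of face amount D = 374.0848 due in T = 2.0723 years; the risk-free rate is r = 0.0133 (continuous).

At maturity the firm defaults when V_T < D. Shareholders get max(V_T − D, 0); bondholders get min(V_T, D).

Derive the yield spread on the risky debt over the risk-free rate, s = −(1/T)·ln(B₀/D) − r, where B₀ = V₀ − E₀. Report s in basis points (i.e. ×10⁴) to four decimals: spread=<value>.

spread=284.5506

d₁ = [ln(V₀/D) + (r + σ²/2)T] / (σ√T)
   = [ln(513.8525/374.0848) + (0.0133 + 0.5·0.2923²)·2.0723] / (0.2923·√2.0723)
   = [0.317454 + 0.116090] / 0.420780 = 1.030332
d₂ = d₁ − σ√T = 1.030332 − 0.420780 = 0.609552
N(d₁) = 0.848573,  N(d₂) = 0.728921,  e^(−rT) = 0.972815
E₀ = V₀·N(d₁) − D·e^(−rT)·N(d₂)
   = 513.8525·0.848573 − 374.0848·0.972815·0.728921 = 170.775984
B₀ = V₀ − E₀ = 513.8525 − 170.775984 = 343.076516
spread = −(1/T)·ln(B₀/D) − r = −(1/2.0723)·ln(343.076516/374.0848) − 0.0133 = 0.02845506
in basis points: 0.02845506 × 10⁴ = 284.5506 bp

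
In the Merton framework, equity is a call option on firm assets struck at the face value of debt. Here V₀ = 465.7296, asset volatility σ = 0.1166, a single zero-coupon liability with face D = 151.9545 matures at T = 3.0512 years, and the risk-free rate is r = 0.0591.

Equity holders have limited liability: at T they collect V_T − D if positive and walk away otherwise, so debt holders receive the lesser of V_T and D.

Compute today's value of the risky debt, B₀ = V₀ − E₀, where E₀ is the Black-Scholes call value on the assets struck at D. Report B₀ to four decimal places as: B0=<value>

B0=126.8817

d₁ = [ln(V₀/D) + (r + σ²/2)T] / (σ√T)
   = [ln(465.7296/151.9545) + (0.0591 + 0.5·0.1166²)·3.0512] / (0.1166·√3.0512)
   = [1.120024 + 0.201067] / 0.203673 = 6.486329
d₂ = d₁ − σ√T = 6.486329 − 0.203673 = 6.282656
N(d₁) = 1.000000,  N(d₂) = 1.000000,  e^(−rT) = 0.834998
E₀ = V₀·N(d₁) − D·e^(−rT)·N(d₂)
   = 465.7296·1.000000 − 151.9545·0.834998·1.000000 = 338.847893
B₀ = V₀ − E₀ = 465.7296 − 338.847893 = 126.881707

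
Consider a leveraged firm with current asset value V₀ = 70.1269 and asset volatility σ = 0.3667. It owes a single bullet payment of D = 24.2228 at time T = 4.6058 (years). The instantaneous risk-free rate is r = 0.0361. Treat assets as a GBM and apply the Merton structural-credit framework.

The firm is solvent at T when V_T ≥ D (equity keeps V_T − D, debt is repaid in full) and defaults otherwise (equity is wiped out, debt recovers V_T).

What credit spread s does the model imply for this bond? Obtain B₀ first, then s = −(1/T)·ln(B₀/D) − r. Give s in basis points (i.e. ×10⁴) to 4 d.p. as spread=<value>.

spread=77.2027

d₁ = [ln(V₀/D) + (r + σ²/2)T] / (σ√T)
   = [ln(70.1269/24.2228) + (0.0361 + 0.5·0.3667²)·4.6058] / (0.3667·√4.6058)
   = [1.063012 + 0.475938] / 0.786980 = 1.955514
d₂ = d₁ − σ√T = 1.955514 − 0.786980 = 1.168535
N(d₁) = 0.974739,  N(d₂) = 0.878704,  e^(−rT) = 0.846818
E₀ = V₀·N(d₁) − D·e^(−rT)·N(d₂)
   = 70.1269·0.974739 − 24.2228·0.846818·0.878704 = 50.331157
B₀ = V₀ − E₀ = 70.1269 − 50.331157 = 19.795743
spread = −(1/T)·ln(B₀/D) − r = −(1/4.6058)·ln(19.795743/24.2228) − 0.0361 = 0.00772027
in basis points: 0.00772027 × 10⁴ = 77.2027 bp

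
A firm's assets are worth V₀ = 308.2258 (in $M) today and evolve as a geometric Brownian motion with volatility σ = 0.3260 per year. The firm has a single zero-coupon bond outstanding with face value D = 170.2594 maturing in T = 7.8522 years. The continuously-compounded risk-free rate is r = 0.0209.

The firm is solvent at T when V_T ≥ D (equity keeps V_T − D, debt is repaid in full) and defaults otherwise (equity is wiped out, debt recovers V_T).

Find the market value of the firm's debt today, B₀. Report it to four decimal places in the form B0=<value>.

B0=123.8130

d₁ = [ln(V₀/D) + (r + σ²/2)T] / (σ√T)
   = [ln(308.2258/170.2594) + (0.0209 + 0.5·0.3260²)·7.8522] / (0.3260·√7.8522)
   = [0.593509 + 0.581361] / 0.913510 = 1.286106
d₂ = d₁ − σ√T = 1.286106 − 0.913510 = 0.372596
N(d₁) = 0.900797,  N(d₂) = 0.645275,  e^(−rT) = 0.848648
E₀ = V₀·N(d₁) − D·e^(−rT)·N(d₂)
   = 308.2258·0.900797 − 170.2594·0.848648·0.645275 = 184.412841
B₀ = V₀ − E₀ = 308.2258 − 184.412841 = 123.812959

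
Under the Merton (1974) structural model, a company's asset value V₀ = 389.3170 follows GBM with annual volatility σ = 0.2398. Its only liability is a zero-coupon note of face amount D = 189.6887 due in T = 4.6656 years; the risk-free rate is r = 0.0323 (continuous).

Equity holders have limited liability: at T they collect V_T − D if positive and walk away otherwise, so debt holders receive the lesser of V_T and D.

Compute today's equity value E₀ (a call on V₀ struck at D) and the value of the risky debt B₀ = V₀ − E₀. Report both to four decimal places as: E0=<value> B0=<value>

E0=228.6141 B0=160.7029

d₁ = [ln(V₀/D) + (r + σ²/2)T] / (σ√T)
   = [ln(389.3170/189.6887) + (0.0323 + 0.5·0.2398²)·4.6656] / (0.2398·√4.6656)
   = [0.719010 + 0.284844] / 0.517968 = 1.938062
d₂ = d₁ − σ√T = 1.938062 − 0.517968 = 1.420094
N(d₁) = 0.973692,  N(d₂) = 0.922210,  e^(−rT) = 0.860107
E₀ = V₀·N(d₁) − D·e^(−rT)·N(d₂)
   = 389.3170·0.973692 − 189.6887·0.860107·0.922210 = 228.614061
B₀ = V₀ − E₀ = 389.3170 − 228.614061 = 160.702939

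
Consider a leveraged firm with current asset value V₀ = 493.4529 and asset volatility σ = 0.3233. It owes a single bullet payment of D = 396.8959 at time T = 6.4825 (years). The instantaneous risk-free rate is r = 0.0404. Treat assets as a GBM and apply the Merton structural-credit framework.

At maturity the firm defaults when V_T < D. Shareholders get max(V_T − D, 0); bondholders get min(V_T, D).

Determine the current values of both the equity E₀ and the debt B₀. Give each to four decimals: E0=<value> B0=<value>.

E0=241.0025 B0=252.4504

d₁ = [ln(V₀/D) + (r + σ²/2)T] / (σ√T)
   = [ln(493.4529/396.8959) + (0.0404 + 0.5·0.3233²)·6.4825] / (0.3233·√6.4825)
   = [0.217753 + 0.600678] / 0.823146 = 0.994272
d₂ = d₁ − σ√T = 0.994272 − 0.823146 = 0.171126
N(d₁) = 0.839955,  N(d₂) = 0.567938,  e^(−rT) = 0.769593
E₀ = V₀·N(d₁) − D·e^(−rT)·N(d₂)
   = 493.4529·0.839955 − 396.8959·0.769593·0.567938 = 241.002461
B₀ = V₀ − E₀ = 493.4529 − 241.002461 = 252.450439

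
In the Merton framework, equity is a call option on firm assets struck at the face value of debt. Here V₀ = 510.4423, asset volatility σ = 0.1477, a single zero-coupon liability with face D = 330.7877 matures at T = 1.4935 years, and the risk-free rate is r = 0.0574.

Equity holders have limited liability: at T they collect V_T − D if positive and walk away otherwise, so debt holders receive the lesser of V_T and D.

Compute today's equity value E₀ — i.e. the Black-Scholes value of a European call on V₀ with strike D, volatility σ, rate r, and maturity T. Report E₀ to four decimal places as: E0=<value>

d₁ = [ln(V₀/D) + (r + σ²/2)T] / (σ√T)
   = [ln(510.4423/330.7877) + (0.0574 + 0.5·0.1477²)·1.4935] / (0.1477·√1.4935)
   = [0.433801 + 0.102017] / 0.180502 = 2.968482
d₂ = d₁ − σ√T = 2.968482 − 0.180502 = 2.787980
N(d₁) = 0.998504,  N(d₂) = 0.997348,  e^(−rT) = 0.917845
E₀ = V₀·N(d₁) − D·e^(−rT)·N(d₂)
   = 510.4423·0.998504 − 330.7877·0.917845·0.997348 = 206.871844

E0=206.8718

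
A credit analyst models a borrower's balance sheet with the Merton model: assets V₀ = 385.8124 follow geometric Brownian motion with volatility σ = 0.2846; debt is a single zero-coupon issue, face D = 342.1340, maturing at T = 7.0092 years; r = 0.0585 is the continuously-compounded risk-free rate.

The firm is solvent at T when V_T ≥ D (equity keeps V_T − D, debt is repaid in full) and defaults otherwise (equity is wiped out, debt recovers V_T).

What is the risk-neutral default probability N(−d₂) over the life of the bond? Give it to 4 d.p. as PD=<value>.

PD=0.3719

d₁ = [ln(V₀/D) + (r + σ²/2)T] / (σ√T)
   = [ln(385.8124/342.1340) + (0.0585 + 0.5·0.2846²)·7.0092] / (0.2846·√7.0092)
   = [0.120149 + 0.693901] / 0.753475 = 1.080393
d₂ = d₁ − σ√T = 1.080393 − 0.753475 = 0.326918
risk-neutral PD = N(−d₂) = N(-0.326918) = 0.371865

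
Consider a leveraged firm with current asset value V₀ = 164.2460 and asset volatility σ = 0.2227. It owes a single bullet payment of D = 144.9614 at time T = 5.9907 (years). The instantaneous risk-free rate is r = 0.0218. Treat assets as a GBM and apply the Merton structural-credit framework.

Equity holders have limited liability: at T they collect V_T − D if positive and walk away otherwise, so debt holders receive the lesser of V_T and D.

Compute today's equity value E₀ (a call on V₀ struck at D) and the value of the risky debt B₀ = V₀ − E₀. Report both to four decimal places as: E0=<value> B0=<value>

E0=53.0898 B0=111.1562

d₁ = [ln(V₀/D) + (r + σ²/2)T] / (σ√T)
   = [ln(164.2460/144.9614) + (0.0218 + 0.5·0.2227²)·5.9907] / (0.2227·√5.9907)
   = [0.124898 + 0.279153] / 0.545078 = 0.741270
d₂ = d₁ − σ√T = 0.741270 − 0.545078 = 0.196192
N(d₁) = 0.770735,  N(d₂) = 0.577770,  e^(−rT) = 0.877571
E₀ = V₀·N(d₁) − D·e^(−rT)·N(d₂)
   = 164.2460·0.770735 − 144.9614·0.877571·0.577770 = 53.089778
B₀ = V₀ − E₀ = 164.2460 − 53.089778 = 111.156222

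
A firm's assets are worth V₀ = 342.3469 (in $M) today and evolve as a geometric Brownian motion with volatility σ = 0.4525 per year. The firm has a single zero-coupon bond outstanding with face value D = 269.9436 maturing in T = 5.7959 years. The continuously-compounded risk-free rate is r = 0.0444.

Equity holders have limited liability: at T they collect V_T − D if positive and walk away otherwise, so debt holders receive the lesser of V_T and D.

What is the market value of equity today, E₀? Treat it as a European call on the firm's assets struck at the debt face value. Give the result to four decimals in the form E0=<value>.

d₁ = [ln(V₀/D) + (r + σ²/2)T] / (σ√T)
   = [ln(342.3469/269.9436) + (0.0444 + 0.5·0.4525²)·5.7959] / (0.4525·√5.7959)
   = [0.237612 + 0.850711] / 1.089379 = 0.999030
d₂ = d₁ − σ√T = 0.999030 − 1.089379 = -0.090349
N(d₁) = 0.841110,  N(d₂) = 0.464005,  e^(−rT) = 0.773107
E₀ = V₀·N(d₁) − D·e^(−rT)·N(d₂)
   = 342.3469·0.841110 − 269.9436·0.773107·0.464005 = 191.115749

E0=191.1157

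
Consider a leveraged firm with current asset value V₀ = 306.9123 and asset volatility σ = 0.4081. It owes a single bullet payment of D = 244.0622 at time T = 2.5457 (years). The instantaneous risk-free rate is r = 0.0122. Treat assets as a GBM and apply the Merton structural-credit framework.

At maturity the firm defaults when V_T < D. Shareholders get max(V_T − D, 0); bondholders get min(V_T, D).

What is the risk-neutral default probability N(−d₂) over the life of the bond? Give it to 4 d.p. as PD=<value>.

PD=0.4705

d₁ = [ln(V₀/D) + (r + σ²/2)T] / (σ√T)
   = [ln(306.9123/244.0622) + (0.0122 + 0.5·0.4081²)·2.5457] / (0.4081·√2.5457)
   = [0.229139 + 0.243045] / 0.651134 = 0.725172
d₂ = d₁ − σ√T = 0.725172 − 0.651134 = 0.074038
risk-neutral PD = N(−d₂) = N(-0.074038) = 0.470490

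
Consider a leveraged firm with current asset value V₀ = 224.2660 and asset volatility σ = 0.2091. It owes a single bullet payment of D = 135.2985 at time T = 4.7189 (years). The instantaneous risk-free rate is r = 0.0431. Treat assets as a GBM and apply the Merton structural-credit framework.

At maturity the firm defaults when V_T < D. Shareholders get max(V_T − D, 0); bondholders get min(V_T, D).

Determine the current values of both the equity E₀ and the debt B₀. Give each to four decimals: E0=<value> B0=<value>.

d₁ = [ln(V₀/D) + (r + σ²/2)T] / (σ√T)
   = [ln(224.2660/135.2985) + (0.0431 + 0.5·0.2091²)·4.7189] / (0.2091·√4.7189)
   = [0.505349 + 0.306546] / 0.454229 = 1.787417
d₂ = d₁ − σ√T = 1.787417 − 0.454229 = 1.333188
N(d₁) = 0.963065,  N(d₂) = 0.908765,  e^(−rT) = 0.815964
E₀ = V₀·N(d₁) − D·e^(−rT)·N(d₂)
   = 224.2660·0.963065 − 135.2985·0.815964·0.908765 = 115.656196
B₀ = V₀ − E₀ = 224.2660 − 115.656196 = 108.609804

E0=115.6562 B0=108.6098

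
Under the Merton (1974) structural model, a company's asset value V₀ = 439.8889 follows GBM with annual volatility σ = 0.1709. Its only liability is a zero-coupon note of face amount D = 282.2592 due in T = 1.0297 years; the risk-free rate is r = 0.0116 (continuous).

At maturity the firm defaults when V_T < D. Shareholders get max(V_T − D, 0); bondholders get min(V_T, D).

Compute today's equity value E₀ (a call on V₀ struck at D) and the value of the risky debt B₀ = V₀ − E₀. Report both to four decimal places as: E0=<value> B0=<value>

d₁ = [ln(V₀/D) + (r + σ²/2)T] / (σ√T)
   = [ln(439.8889/282.2592) + (0.0116 + 0.5·0.1709²)·1.0297] / (0.1709·√1.0297)
   = [0.443696 + 0.026982] / 0.173419 = 2.714104
d₂ = d₁ − σ√T = 2.714104 − 0.173419 = 2.540685
N(d₁) = 0.996677,  N(d₂) = 0.994468,  e^(−rT) = 0.988127
E₀ = V₀·N(d₁) − D·e^(−rT)·N(d₂)
   = 439.8889·0.996677 − 282.2592·0.988127·0.994468 = 161.062305
B₀ = V₀ − E₀ = 439.8889 − 161.062305 = 278.826595

E0=161.0623 B0=278.8266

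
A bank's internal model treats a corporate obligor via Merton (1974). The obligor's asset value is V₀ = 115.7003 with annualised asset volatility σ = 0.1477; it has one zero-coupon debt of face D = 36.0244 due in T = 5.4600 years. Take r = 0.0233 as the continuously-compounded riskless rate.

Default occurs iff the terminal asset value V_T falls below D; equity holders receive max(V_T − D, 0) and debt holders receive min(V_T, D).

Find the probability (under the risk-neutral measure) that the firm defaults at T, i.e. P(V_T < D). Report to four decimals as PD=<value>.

PD=0.0002

d₁ = [ln(V₀/D) + (r + σ²/2)T] / (σ√T)
   = [ln(115.7003/36.0244) + (0.0233 + 0.5·0.1477²)·5.4600] / (0.1477·√5.4600)
   = [1.166807 + 0.186774] / 0.345125 = 3.921997
d₂ = d₁ − σ√T = 3.921997 − 0.345125 = 3.576872
risk-neutral PD = N(−d₂) = N(-3.576872) = 0.000174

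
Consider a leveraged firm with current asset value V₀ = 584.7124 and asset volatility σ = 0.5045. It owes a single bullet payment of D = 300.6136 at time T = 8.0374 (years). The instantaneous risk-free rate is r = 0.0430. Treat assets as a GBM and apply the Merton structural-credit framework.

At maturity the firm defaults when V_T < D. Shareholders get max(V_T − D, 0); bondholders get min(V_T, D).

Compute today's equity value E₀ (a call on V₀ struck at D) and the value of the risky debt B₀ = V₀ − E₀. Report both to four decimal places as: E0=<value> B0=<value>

E0=433.7061 B0=151.0063

d₁ = [ln(V₀/D) + (r + σ²/2)T] / (σ√T)
   = [ln(584.7124/300.6136) + (0.0430 + 0.5·0.5045²)·8.0374] / (0.5045·√8.0374)
   = [0.665294 + 1.368449] / 1.430273 = 1.421926
d₂ = d₁ − σ√T = 1.421926 − 1.430273 = -0.008347
N(d₁) = 0.922476,  N(d₂) = 0.496670,  e^(−rT) = 0.707790
E₀ = V₀·N(d₁) − D·e^(−rT)·N(d₂)
   = 584.7124·0.922476 − 300.6136·0.707790·0.496670 = 433.706142
B₀ = V₀ − E₀ = 584.7124 − 433.706142 = 151.006258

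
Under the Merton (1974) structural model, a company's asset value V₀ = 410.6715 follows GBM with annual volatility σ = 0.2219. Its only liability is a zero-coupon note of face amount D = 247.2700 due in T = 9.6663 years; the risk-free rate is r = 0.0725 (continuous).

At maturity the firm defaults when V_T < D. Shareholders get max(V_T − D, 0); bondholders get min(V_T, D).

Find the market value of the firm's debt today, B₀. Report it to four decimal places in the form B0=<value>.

B0=120.3040

d₁ = [ln(V₀/D) + (r + σ²/2)T] / (σ√T)
   = [ln(410.6715/247.2700) + (0.0725 + 0.5·0.2219²)·9.6663] / (0.2219·√9.6663)
   = [0.507313 + 0.938789] / 0.689902 = 2.096097
d₂ = d₁ − σ√T = 2.096097 − 0.689902 = 1.406195
N(d₁) = 0.981963,  N(d₂) = 0.920167,  e^(−rT) = 0.496185
E₀ = V₀·N(d₁) − D·e^(−rT)·N(d₂)
   = 410.6715·0.981963 − 247.2700·0.496185·0.920167 = 290.367532
B₀ = V₀ − E₀ = 410.6715 − 290.367532 = 120.303968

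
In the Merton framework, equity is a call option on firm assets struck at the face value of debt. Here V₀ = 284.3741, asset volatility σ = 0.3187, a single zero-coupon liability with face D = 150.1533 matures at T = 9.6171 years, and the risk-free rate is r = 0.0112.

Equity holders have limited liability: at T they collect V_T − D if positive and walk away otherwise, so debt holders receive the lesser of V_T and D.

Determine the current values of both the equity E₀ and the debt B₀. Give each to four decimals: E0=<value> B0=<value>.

E0=173.0049 B0=111.3692

d₁ = [ln(V₀/D) + (r + σ²/2)T] / (σ√T)
   = [ln(284.3741/150.1533) + (0.0112 + 0.5·0.3187²)·9.6171] / (0.3187·√9.6171)
   = [0.638634 + 0.596114] / 0.988335 = 1.249322
d₂ = d₁ − σ√T = 1.249322 − 0.988335 = 0.260987
N(d₁) = 0.894226,  N(d₂) = 0.602949,  e^(−rT) = 0.897887
E₀ = V₀·N(d₁) − D·e^(−rT)·N(d₂)
   = 284.3741·0.894226 − 150.1533·0.897887·0.602949 = 173.004874
B₀ = V₀ − E₀ = 284.3741 − 173.004874 = 111.369226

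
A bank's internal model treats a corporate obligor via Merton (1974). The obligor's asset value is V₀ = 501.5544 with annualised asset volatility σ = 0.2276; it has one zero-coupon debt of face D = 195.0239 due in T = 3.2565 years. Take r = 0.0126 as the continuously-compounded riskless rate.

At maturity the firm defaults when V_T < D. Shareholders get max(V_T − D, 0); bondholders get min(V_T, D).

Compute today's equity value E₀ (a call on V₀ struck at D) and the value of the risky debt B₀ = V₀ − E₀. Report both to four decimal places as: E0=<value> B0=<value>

d₁ = [ln(V₀/D) + (r + σ²/2)T] / (σ√T)
   = [ln(501.5544/195.0239) + (0.0126 + 0.5·0.2276²)·3.2565] / (0.2276·√3.2565)
   = [0.944590 + 0.125378] / 0.410722 = 2.605092
d₂ = d₁ − σ√T = 2.605092 − 0.410722 = 2.194370
N(d₁) = 0.995408,  N(d₂) = 0.985896,  e^(−rT) = 0.959799
E₀ = V₀·N(d₁) − D·e^(−rT)·N(d₂)
   = 501.5544·0.995408 − 195.0239·0.959799·0.985896 = 314.707487
B₀ = V₀ − E₀ = 501.5544 − 314.707487 = 186.846913

E0=314.7075 B0=186.8469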